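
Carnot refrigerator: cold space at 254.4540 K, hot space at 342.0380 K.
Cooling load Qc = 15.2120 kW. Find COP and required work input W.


COP = 254.4540 / 87.5840 = 2.9053
W = 15.2120 / 2.9053 = 5.2360 kW

COP = 2.9053, W = 5.2360 kW


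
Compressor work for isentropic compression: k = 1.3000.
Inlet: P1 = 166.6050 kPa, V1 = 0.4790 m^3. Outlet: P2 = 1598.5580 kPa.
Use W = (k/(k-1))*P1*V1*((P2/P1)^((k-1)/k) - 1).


(k-1)/k = 0.2308
(P2/P1)^exp = 1.6851
W = 4.3333 * 166.6050 * 0.4790 * (1.6851 - 1) = 236.9175 kJ

236.9175 kJ


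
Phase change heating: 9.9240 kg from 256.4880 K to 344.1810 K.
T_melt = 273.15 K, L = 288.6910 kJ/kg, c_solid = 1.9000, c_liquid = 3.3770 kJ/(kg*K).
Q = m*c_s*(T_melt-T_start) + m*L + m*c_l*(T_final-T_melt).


Q1 (sensible, solid) = 9.9240 * 1.9000 * 16.6620 = 314.1720 kJ
Q2 (latent) = 9.9240 * 288.6910 = 2864.9695 kJ
Q3 (sensible, liquid) = 9.9240 * 3.3770 * 71.0310 = 2380.4866 kJ
Q_total = 5559.6281 kJ

5559.6281 kJ


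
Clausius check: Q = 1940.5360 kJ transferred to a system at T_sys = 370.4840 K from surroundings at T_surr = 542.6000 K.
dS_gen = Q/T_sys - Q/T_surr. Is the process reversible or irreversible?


dS_sys = 1940.5360/370.4840 = 5.2378 kJ/K
dS_surr = -1940.5360/542.6000 = -3.5764 kJ/K
dS_gen = 5.2378 - 3.5764 = 1.6615 kJ/K (irreversible)

dS_gen = 1.6615 kJ/K, irreversible


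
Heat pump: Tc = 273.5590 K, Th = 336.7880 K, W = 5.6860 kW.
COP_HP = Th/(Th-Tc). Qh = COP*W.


COP = 336.7880 / 63.2290 = 5.3265
Qh = 5.3265 * 5.6860 = 30.2864 kW

COP = 5.3265, Qh = 30.2864 kW


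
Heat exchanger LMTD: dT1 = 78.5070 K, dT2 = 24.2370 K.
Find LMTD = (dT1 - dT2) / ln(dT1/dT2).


dT1/dT2 = 3.2391
ln(dT1/dT2) = 1.1753
LMTD = 54.2700 / 1.1753 = 46.1752 K

46.1752 K


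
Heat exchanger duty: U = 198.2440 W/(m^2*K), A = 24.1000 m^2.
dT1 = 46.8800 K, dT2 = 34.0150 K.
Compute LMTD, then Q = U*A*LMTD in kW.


LMTD = 40.1042 K
Q = 198.2440 * 24.1000 * 40.1042 = 191604.9322 W = 191.6049 kW

191.6049 kW


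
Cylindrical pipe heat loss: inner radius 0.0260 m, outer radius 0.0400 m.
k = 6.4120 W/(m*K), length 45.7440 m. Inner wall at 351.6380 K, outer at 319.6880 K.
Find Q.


dT = 31.9500 K
ln(ro/ri) = 0.4308
Q = 2*pi*6.4120*45.7440*31.9500 / 0.4308 = 136684.7022 W

136684.7022 W


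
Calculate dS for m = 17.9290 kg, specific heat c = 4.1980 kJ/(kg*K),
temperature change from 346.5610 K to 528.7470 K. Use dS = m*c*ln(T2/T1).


T2/T1 = 1.5257
ln(T2/T1) = 0.4225
dS = 17.9290 * 4.1980 * 0.4225 = 31.7962 kJ/K

31.7962 kJ/K


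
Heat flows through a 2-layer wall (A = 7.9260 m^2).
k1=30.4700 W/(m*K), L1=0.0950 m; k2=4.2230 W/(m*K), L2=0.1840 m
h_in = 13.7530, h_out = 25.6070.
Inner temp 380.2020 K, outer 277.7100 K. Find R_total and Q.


R_conv_in = 1/(13.7530*7.9260) = 0.0092
R_1 = 0.0950/(30.4700*7.9260) = 0.0004
R_2 = 0.1840/(4.2230*7.9260) = 0.0055
R_conv_out = 1/(25.6070*7.9260) = 0.0049
R_total = 0.0200 K/W
Q = 102.4920 / 0.0200 = 5126.8001 W

R_total = 0.0200 K/W, Q = 5126.8001 W


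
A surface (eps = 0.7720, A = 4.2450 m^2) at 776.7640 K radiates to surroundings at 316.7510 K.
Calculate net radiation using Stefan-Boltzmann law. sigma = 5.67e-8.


T^4 = 3.6405e+11
Tsurr^4 = 1.0066e+10
Q = 0.7720 * 5.67e-8 * 4.2450 * 3.5398e+11 = 65774.3323 W

65774.3323 W


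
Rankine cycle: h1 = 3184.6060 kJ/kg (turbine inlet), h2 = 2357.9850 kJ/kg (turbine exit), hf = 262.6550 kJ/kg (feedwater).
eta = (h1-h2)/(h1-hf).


W = 826.6210 kJ/kg
Q_in = 2921.9510 kJ/kg
eta = 0.2829 = 28.2900%

eta = 28.2900%


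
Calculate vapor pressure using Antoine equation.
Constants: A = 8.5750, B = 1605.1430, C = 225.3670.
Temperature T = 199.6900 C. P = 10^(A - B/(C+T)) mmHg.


C+T = 425.0570
B/(C+T) = 3.7763
log10(P) = 8.5750 - 3.7763 = 4.7987
P = 10^4.7987 = 62907.0631 mmHg

62907.0631 mmHg


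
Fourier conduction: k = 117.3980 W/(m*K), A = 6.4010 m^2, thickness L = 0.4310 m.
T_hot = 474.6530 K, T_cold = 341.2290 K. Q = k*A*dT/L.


dT = 133.4240 K
Q = 117.3980 * 6.4010 * 133.4240 / 0.4310 = 232629.7274 W

232629.7274 W


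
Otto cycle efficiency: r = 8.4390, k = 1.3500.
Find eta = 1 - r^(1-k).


r^(k-1) = 2.1096
eta = 1 - 1/2.1096 = 0.5260 = 52.5978%

52.5978%


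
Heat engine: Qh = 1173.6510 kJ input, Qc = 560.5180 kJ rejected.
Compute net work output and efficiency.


W = 1173.6510 - 560.5180 = 613.1330 kJ
eta = 613.1330 / 1173.6510 = 0.5224 = 52.2415%

W = 613.1330 kJ, eta = 52.2415%


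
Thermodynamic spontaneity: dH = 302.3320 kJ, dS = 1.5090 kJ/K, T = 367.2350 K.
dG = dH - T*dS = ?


T*dS = 367.2350 * 1.5090 = 554.1576 kJ
dG = 302.3320 - 554.1576 = -251.8256 kJ (spontaneous)

dG = -251.8256 kJ, spontaneous


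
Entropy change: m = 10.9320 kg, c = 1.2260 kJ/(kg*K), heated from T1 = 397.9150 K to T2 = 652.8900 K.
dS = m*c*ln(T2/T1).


T2/T1 = 1.6408
ln(T2/T1) = 0.4952
dS = 10.9320 * 1.2260 * 0.4952 = 6.6366 kJ/K

6.6366 kJ/K


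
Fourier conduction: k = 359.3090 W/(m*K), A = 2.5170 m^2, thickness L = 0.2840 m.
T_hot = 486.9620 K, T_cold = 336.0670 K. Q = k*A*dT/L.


dT = 150.8950 K
Q = 359.3090 * 2.5170 * 150.8950 / 0.2840 = 480515.9638 W

480515.9638 W


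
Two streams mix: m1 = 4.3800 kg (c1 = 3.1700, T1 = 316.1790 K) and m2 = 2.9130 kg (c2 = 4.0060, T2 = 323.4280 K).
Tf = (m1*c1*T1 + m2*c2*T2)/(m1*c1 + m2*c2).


num = 8164.2549
den = 25.5541
Tf = 319.4893 K

319.4893 K


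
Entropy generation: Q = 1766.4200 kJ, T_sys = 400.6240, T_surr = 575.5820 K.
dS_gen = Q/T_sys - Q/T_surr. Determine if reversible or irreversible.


dS_sys = 1766.4200/400.6240 = 4.4092 kJ/K
dS_surr = -1766.4200/575.5820 = -3.0689 kJ/K
dS_gen = 4.4092 - 3.0689 = 1.3402 kJ/K (irreversible)

dS_gen = 1.3402 kJ/K, irreversible


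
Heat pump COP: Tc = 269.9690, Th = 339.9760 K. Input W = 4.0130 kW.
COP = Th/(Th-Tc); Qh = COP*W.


COP = 339.9760 / 70.0070 = 4.8563
Qh = 4.8563 * 4.0130 = 19.4884 kW

COP = 4.8563, Qh = 19.4884 kW


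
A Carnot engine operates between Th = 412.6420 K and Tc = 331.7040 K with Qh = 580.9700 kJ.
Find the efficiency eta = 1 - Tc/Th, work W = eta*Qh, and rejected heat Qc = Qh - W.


eta = 1 - 331.7040/412.6420 = 0.1961
W = 0.1961 * 580.9700 = 113.9548 kJ
Qc = 580.9700 - 113.9548 = 467.0152 kJ

eta = 19.6146%, W = 113.9548 kJ, Qc = 467.0152 kJ


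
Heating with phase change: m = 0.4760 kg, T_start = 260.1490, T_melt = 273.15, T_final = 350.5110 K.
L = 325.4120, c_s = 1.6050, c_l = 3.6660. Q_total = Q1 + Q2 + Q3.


Q1 (sensible, solid) = 0.4760 * 1.6050 * 13.0010 = 9.9325 kJ
Q2 (latent) = 0.4760 * 325.4120 = 154.8961 kJ
Q3 (sensible, liquid) = 0.4760 * 3.6660 * 77.3610 = 134.9962 kJ
Q_total = 299.8248 kJ

299.8248 kJ


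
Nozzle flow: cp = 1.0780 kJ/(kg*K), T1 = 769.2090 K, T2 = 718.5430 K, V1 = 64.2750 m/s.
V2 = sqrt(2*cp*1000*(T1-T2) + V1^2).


dT = 50.6660 K
2*cp*1000*dT = 109235.8960
V1^2 = 4131.2756
V2 = sqrt(113367.1716) = 336.7004 m/s

336.7004 m/s


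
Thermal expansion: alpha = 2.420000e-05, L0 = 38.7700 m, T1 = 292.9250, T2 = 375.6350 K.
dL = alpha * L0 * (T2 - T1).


dT = 82.7100 K
dL = 2.420000e-05 * 38.7700 * 82.7100 = 0.077601 m
L_final = 38.847601 m

dL = 0.077601 m


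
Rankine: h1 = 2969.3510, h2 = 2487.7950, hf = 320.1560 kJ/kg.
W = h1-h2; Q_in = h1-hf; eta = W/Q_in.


W = 481.5560 kJ/kg
Q_in = 2649.1950 kJ/kg
eta = 0.1818 = 18.1774%

eta = 18.1774%


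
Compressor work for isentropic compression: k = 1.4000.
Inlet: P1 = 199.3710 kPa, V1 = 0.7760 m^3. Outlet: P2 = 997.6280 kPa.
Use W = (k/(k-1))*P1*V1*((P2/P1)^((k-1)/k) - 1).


(k-1)/k = 0.2857
(P2/P1)^exp = 1.5842
W = 3.5000 * 199.3710 * 0.7760 * (1.5842 - 1) = 316.3234 kJ

316.3234 kJ


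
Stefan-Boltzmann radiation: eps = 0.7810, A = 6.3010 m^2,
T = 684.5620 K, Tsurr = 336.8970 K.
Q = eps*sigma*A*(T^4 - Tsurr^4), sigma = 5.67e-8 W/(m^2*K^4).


T^4 = 2.1961e+11
Tsurr^4 = 1.2882e+10
Q = 0.7810 * 5.67e-8 * 6.3010 * 2.0673e+11 = 57682.1615 W

57682.1615 W


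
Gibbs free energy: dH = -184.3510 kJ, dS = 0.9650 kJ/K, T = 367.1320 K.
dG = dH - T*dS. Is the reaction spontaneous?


T*dS = 367.1320 * 0.9650 = 354.2824 kJ
dG = -184.3510 - 354.2824 = -538.6334 kJ (spontaneous)

dG = -538.6334 kJ, spontaneous


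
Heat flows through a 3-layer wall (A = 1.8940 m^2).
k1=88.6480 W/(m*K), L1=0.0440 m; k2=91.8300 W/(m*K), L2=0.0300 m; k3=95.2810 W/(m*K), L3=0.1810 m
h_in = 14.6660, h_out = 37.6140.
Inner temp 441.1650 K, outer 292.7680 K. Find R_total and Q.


R_conv_in = 1/(14.6660*1.8940) = 0.0360
R_1 = 0.0440/(88.6480*1.8940) = 0.0003
R_2 = 0.0300/(91.8300*1.8940) = 0.0002
R_3 = 0.1810/(95.2810*1.8940) = 0.0010
R_conv_out = 1/(37.6140*1.8940) = 0.0140
R_total = 0.0515 K/W
Q = 148.3970 / 0.0515 = 2882.9007 W

R_total = 0.0515 K/W, Q = 2882.9007 W


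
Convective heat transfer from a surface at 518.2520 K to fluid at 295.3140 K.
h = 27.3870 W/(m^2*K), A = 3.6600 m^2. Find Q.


dT = 222.9380 K
Q = 27.3870 * 3.6600 * 222.9380 = 22346.5070 W

22346.5070 W


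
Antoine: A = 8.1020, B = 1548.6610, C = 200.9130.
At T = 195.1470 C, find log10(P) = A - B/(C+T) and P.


C+T = 396.0600
B/(C+T) = 3.9102
log10(P) = 8.1020 - 3.9102 = 4.1918
P = 10^4.1918 = 15553.6510 mmHg

15553.6510 mmHg


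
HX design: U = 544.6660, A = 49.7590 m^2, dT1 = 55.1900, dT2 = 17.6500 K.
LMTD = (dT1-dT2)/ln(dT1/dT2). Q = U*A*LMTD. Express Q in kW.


LMTD = 32.9285 K
Q = 544.6660 * 49.7590 * 32.9285 = 892429.2684 W = 892.4293 kW

892.4293 kW


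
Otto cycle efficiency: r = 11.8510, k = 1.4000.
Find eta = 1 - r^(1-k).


r^(k-1) = 2.6885
eta = 1 - 1/2.6885 = 0.6280 = 62.8038%

62.8038%


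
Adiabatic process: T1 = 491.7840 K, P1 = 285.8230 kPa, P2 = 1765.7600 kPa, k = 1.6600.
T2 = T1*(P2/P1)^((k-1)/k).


(k-1)/k = 0.3976
(P2/P1)^exp = 2.0627
T2 = 491.7840 * 2.0627 = 1014.3844 K

1014.3844 K


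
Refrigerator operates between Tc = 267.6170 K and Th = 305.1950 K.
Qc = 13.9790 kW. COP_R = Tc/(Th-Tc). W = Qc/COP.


COP = 267.6170 / 37.5780 = 7.1216
W = 13.9790 / 7.1216 = 1.9629 kW

COP = 7.1216, W = 1.9629 kW


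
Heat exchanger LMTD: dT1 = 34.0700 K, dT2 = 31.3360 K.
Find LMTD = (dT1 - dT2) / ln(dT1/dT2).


dT1/dT2 = 1.0872
ln(dT1/dT2) = 0.0836
LMTD = 2.7340 / 0.0836 = 32.6839 K

32.6839 K


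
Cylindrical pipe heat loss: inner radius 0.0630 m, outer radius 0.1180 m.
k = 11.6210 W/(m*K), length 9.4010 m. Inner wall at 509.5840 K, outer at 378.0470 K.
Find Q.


dT = 131.5370 K
ln(ro/ri) = 0.6275
Q = 2*pi*11.6210*9.4010*131.5370 / 0.6275 = 143878.8942 W

143878.8942 W


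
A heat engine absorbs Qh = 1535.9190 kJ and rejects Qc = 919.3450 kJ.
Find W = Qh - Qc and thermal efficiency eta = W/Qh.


W = 1535.9190 - 919.3450 = 616.5740 kJ
eta = 616.5740 / 1535.9190 = 0.4014 = 40.1437%

W = 616.5740 kJ, eta = 40.1437%


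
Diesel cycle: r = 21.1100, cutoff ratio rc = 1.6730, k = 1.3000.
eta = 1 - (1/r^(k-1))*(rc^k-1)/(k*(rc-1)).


r^(k-1) = 2.4966
rc^k = 1.9523
eta = 0.5640 = 56.4021%

56.4021%


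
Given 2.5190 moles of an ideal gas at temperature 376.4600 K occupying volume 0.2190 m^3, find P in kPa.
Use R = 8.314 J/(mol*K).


P = nRT/V = 2.5190 * 8.314 * 376.4600 / 0.2190
= 7884.1890 / 0.2190 = 36000.8629 Pa = 36.0009 kPa

36.0009 kPa


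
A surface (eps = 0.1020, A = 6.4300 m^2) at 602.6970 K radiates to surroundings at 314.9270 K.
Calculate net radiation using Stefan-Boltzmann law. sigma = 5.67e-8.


T^4 = 1.3195e+11
Tsurr^4 = 9.8365e+09
Q = 0.1020 * 5.67e-8 * 6.4300 * 1.2211e+11 = 4540.9176 W

4540.9176 W


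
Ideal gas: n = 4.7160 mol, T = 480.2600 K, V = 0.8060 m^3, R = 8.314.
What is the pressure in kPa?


P = nRT/V = 4.7160 * 8.314 * 480.2600 / 0.8060
= 18830.4298 / 0.8060 = 23362.8161 Pa = 23.3628 kPa

23.3628 kPa


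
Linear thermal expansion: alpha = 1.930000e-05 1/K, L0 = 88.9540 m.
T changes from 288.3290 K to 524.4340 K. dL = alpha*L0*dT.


dT = 236.1050 K
dL = 1.930000e-05 * 88.9540 * 236.1050 = 0.405348 m
L_final = 89.359348 m

dL = 0.405348 m


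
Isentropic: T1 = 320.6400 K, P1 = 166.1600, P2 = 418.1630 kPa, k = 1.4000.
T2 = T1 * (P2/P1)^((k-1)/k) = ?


(k-1)/k = 0.2857
(P2/P1)^exp = 1.3017
T2 = 320.6400 * 1.3017 = 417.3856 K

417.3856 K


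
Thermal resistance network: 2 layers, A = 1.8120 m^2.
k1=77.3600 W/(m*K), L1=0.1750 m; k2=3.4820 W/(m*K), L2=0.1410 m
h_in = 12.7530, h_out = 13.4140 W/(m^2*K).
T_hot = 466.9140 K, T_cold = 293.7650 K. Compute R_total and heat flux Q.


R_conv_in = 1/(12.7530*1.8120) = 0.0433
R_1 = 0.1750/(77.3600*1.8120) = 0.0012
R_2 = 0.1410/(3.4820*1.8120) = 0.0223
R_conv_out = 1/(13.4140*1.8120) = 0.0411
R_total = 0.1080 K/W
Q = 173.1490 / 0.1080 = 1603.0511 W

R_total = 0.1080 K/W, Q = 1603.0511 W


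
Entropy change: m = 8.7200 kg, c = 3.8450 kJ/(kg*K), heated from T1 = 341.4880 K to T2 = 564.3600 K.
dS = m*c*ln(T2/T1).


T2/T1 = 1.6526
ln(T2/T1) = 0.5024
dS = 8.7200 * 3.8450 * 0.5024 = 16.8440 kJ/K

16.8440 kJ/K


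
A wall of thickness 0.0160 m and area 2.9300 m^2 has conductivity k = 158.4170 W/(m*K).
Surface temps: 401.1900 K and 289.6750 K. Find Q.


dT = 111.5150 K
Q = 158.4170 * 2.9300 * 111.5150 / 0.0160 = 3235062.7651 W

3235062.7651 W


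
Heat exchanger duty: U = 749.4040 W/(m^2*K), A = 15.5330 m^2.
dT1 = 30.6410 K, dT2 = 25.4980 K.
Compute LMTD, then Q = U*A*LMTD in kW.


LMTD = 27.9908 K
Q = 749.4040 * 15.5330 * 27.9908 = 325826.6557 W = 325.8267 kW

325.8267 kW


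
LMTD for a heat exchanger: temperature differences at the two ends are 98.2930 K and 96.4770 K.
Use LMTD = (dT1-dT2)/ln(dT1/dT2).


dT1/dT2 = 1.0188
ln(dT1/dT2) = 0.0186
LMTD = 1.8160 / 0.0186 = 97.3822 K

97.3822 K


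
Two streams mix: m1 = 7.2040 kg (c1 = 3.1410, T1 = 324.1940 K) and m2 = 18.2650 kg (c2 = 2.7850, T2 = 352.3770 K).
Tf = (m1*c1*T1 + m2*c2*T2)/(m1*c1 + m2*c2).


num = 25260.5074
den = 73.4958
Tf = 343.7001 K

343.7001 K


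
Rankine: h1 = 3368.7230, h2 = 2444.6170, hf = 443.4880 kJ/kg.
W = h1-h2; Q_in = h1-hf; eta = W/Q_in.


W = 924.1060 kJ/kg
Q_in = 2925.2350 kJ/kg
eta = 0.3159 = 31.5908%

eta = 31.5908%


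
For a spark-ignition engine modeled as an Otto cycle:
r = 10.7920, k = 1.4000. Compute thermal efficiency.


r^(k-1) = 2.5896
eta = 1 - 1/2.5896 = 0.6138 = 61.3847%

61.3847%


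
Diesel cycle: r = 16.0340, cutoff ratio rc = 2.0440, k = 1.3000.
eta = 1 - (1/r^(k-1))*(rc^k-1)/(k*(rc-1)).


r^(k-1) = 2.2989
rc^k = 2.5329
eta = 0.5087 = 50.8675%

50.8675%


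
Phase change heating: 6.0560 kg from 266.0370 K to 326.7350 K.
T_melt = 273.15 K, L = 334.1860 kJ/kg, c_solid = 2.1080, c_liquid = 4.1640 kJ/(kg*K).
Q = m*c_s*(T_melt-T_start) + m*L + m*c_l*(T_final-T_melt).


Q1 (sensible, solid) = 6.0560 * 2.1080 * 7.1130 = 90.8049 kJ
Q2 (latent) = 6.0560 * 334.1860 = 2023.8304 kJ
Q3 (sensible, liquid) = 6.0560 * 4.1640 * 53.5850 = 1351.2628 kJ
Q_total = 3465.8981 kJ

3465.8981 kJ


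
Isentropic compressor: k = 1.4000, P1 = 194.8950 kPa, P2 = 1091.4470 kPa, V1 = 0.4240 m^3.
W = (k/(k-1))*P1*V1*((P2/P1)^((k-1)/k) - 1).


(k-1)/k = 0.2857
(P2/P1)^exp = 1.6360
W = 3.5000 * 194.8950 * 0.4240 * (1.6360 - 1) = 183.9343 kJ

183.9343 kJ


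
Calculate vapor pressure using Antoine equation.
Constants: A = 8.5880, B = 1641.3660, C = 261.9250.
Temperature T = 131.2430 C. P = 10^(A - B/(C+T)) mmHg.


C+T = 393.1680
B/(C+T) = 4.1747
log10(P) = 8.5880 - 4.1747 = 4.4133
P = 10^4.4133 = 25898.8688 mmHg

25898.8688 mmHg


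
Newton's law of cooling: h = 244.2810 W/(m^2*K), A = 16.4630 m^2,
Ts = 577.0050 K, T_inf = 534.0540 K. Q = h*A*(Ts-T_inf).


dT = 42.9510 K
Q = 244.2810 * 16.4630 * 42.9510 = 172731.6601 W

172731.6601 W


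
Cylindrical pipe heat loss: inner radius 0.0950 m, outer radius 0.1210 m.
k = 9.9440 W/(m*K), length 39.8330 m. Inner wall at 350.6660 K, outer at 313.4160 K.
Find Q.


dT = 37.2500 K
ln(ro/ri) = 0.2419
Q = 2*pi*9.9440*39.8330*37.2500 / 0.2419 = 383221.5261 W

383221.5261 W


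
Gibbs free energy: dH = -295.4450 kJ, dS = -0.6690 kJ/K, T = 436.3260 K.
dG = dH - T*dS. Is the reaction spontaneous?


T*dS = 436.3260 * -0.6690 = -291.9021 kJ
dG = -295.4450 + 291.9021 = -3.5429 kJ (spontaneous)

dG = -3.5429 kJ, spontaneous


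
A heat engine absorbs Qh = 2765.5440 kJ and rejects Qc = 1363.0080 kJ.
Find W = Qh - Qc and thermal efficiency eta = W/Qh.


W = 2765.5440 - 1363.0080 = 1402.5360 kJ
eta = 1402.5360 / 2765.5440 = 0.5071 = 50.7147%

W = 1402.5360 kJ, eta = 50.7147%


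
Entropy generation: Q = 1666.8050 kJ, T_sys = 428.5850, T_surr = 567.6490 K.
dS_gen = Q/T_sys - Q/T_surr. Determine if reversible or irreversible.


dS_sys = 1666.8050/428.5850 = 3.8891 kJ/K
dS_surr = -1666.8050/567.6490 = -2.9363 kJ/K
dS_gen = 3.8891 - 2.9363 = 0.9528 kJ/K (irreversible)

dS_gen = 0.9528 kJ/K, irreversible


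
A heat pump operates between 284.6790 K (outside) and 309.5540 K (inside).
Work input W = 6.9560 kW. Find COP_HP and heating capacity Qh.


COP = 309.5540 / 24.8750 = 12.4444
Qh = 12.4444 * 6.9560 = 86.5631 kW

COP = 12.4444, Qh = 86.5631 kW


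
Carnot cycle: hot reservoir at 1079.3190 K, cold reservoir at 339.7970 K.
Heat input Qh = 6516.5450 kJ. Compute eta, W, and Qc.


eta = 1 - 339.7970/1079.3190 = 0.6852
W = 0.6852 * 6516.5450 = 4464.9713 kJ
Qc = 6516.5450 - 4464.9713 = 2051.5737 kJ

eta = 68.5175%, W = 4464.9713 kJ, Qc = 2051.5737 kJ


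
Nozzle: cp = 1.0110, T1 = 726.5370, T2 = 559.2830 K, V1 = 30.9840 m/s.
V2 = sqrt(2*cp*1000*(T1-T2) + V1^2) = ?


dT = 167.2540 K
2*cp*1000*dT = 338187.5880
V1^2 = 960.0083
V2 = sqrt(339147.5963) = 582.3638 m/s

582.3638 m/s


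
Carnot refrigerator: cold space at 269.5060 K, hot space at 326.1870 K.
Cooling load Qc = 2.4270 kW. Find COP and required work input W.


COP = 269.5060 / 56.6810 = 4.7548
W = 2.4270 / 4.7548 = 0.5104 kW

COP = 4.7548, W = 0.5104 kW


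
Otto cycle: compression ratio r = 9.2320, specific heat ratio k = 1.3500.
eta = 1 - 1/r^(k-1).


r^(k-1) = 2.1770
eta = 1 - 1/2.1770 = 0.5406 = 54.0647%

54.0647%


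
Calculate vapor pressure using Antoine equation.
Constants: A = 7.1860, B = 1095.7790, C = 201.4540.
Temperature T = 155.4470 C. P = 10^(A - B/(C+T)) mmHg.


C+T = 356.9010
B/(C+T) = 3.0703
log10(P) = 7.1860 - 3.0703 = 4.1157
P = 10^4.1157 = 13053.8801 mmHg

13053.8801 mmHg


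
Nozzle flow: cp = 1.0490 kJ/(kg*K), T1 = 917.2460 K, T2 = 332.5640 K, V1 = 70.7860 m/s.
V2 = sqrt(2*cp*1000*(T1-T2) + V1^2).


dT = 584.6820 K
2*cp*1000*dT = 1226662.8360
V1^2 = 5010.6578
V2 = sqrt(1231673.4938) = 1109.8079 m/s

1109.8079 m/s


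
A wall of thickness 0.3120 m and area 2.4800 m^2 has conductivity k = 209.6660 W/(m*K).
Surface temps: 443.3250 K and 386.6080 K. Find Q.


dT = 56.7170 K
Q = 209.6660 * 2.4800 * 56.7170 / 0.3120 = 94523.1852 W

94523.1852 W


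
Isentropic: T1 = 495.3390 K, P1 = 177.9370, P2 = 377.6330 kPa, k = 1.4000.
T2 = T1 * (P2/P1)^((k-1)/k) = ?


(k-1)/k = 0.2857
(P2/P1)^exp = 1.2399
T2 = 495.3390 * 1.2399 = 614.1508 K

614.1508 K


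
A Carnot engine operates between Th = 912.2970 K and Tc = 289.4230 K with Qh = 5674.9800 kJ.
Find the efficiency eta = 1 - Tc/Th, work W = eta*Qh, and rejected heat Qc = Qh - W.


eta = 1 - 289.4230/912.2970 = 0.6828
W = 0.6828 * 5674.9800 = 3874.6126 kJ
Qc = 5674.9800 - 3874.6126 = 1800.3674 kJ

eta = 68.2754%, W = 3874.6126 kJ, Qc = 1800.3674 kJ


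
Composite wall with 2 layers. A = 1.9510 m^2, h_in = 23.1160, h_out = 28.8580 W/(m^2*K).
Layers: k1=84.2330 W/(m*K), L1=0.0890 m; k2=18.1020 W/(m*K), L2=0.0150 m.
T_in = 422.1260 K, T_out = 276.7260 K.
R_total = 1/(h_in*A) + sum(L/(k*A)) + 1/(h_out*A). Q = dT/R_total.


R_conv_in = 1/(23.1160*1.9510) = 0.0222
R_1 = 0.0890/(84.2330*1.9510) = 0.0005
R_2 = 0.0150/(18.1020*1.9510) = 0.0004
R_conv_out = 1/(28.8580*1.9510) = 0.0178
R_total = 0.0409 K/W
Q = 145.4000 / 0.0409 = 3554.9300 W

R_total = 0.0409 K/W, Q = 3554.9300 W


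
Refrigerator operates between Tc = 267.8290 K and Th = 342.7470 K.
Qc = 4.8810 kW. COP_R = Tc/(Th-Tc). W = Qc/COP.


COP = 267.8290 / 74.9180 = 3.5750
W = 4.8810 / 3.5750 = 1.3653 kW

COP = 3.5750, W = 1.3653 kW


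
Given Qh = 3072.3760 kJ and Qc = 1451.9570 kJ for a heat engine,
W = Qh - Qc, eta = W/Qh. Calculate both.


W = 3072.3760 - 1451.9570 = 1620.4190 kJ
eta = 1620.4190 / 3072.3760 = 0.5274 = 52.7416%

W = 1620.4190 kJ, eta = 52.7416%


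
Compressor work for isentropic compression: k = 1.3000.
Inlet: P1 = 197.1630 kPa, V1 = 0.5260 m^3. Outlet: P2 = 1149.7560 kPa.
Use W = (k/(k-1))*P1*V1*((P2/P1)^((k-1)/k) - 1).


(k-1)/k = 0.2308
(P2/P1)^exp = 1.5022
W = 4.3333 * 197.1630 * 0.5260 * (1.5022 - 1) = 225.6744 kJ

225.6744 kJ


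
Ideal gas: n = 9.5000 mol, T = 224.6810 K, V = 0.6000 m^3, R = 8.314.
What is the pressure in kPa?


P = nRT/V = 9.5000 * 8.314 * 224.6810 / 0.6000
= 17745.9794 / 0.6000 = 29576.6324 Pa = 29.5766 kPa

29.5766 kPa


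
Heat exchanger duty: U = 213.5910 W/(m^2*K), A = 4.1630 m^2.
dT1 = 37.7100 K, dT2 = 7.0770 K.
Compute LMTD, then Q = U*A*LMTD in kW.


LMTD = 18.3094 K
Q = 213.5910 * 4.1630 * 18.3094 = 16280.3382 W = 16.2803 kW

16.2803 kW


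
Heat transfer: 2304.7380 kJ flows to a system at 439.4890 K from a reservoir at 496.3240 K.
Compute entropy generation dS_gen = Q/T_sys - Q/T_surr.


dS_sys = 2304.7380/439.4890 = 5.2441 kJ/K
dS_surr = -2304.7380/496.3240 = -4.6436 kJ/K
dS_gen = 5.2441 - 4.6436 = 0.6005 kJ/K (irreversible)

dS_gen = 0.6005 kJ/K, irreversible


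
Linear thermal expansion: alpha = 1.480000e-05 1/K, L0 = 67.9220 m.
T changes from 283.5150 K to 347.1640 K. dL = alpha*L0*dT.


dT = 63.6490 K
dL = 1.480000e-05 * 67.9220 * 63.6490 = 0.063983 m
L_final = 67.985983 m

dL = 0.063983 m


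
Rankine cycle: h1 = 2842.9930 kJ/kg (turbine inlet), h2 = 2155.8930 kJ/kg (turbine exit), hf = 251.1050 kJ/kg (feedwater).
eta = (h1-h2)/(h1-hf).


W = 687.1000 kJ/kg
Q_in = 2591.8880 kJ/kg
eta = 0.2651 = 26.5096%

eta = 26.5096%


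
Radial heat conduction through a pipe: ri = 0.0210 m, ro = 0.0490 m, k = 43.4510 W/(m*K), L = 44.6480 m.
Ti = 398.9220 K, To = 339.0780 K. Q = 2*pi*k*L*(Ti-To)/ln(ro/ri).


dT = 59.8440 K
ln(ro/ri) = 0.8473
Q = 2*pi*43.4510*44.6480*59.8440 / 0.8473 = 860926.6633 W

860926.6633 W


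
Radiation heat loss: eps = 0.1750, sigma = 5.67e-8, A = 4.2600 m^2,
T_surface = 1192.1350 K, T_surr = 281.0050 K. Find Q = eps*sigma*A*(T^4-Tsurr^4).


T^4 = 2.0198e+12
Tsurr^4 = 6.2353e+09
Q = 0.1750 * 5.67e-8 * 4.2600 * 2.0135e+12 = 85111.7785 W

85111.7785 W


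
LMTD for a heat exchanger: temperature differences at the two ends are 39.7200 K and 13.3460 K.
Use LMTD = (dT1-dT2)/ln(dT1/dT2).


dT1/dT2 = 2.9762
ln(dT1/dT2) = 1.0906
LMTD = 26.3740 / 1.0906 = 24.1822 K

24.1822 K


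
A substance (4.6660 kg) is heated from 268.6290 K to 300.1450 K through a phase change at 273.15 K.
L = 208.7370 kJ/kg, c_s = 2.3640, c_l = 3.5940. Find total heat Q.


Q1 (sensible, solid) = 4.6660 * 2.3640 * 4.5210 = 49.8685 kJ
Q2 (latent) = 4.6660 * 208.7370 = 973.9668 kJ
Q3 (sensible, liquid) = 4.6660 * 3.5940 * 26.9950 = 452.6955 kJ
Q_total = 1476.5308 kJ

1476.5308 kJ


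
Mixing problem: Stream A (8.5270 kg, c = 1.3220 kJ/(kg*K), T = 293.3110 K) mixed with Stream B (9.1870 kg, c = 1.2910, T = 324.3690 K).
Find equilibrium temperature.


num = 7153.5568
den = 23.1331
Tf = 309.2345 K

309.2345 K


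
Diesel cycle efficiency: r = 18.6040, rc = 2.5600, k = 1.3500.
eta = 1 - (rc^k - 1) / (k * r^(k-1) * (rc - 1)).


r^(k-1) = 2.7820
rc^k = 3.5573
eta = 0.5635 = 56.3518%

56.3518%


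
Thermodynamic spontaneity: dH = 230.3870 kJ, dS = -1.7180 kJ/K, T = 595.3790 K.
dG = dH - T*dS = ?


T*dS = 595.3790 * -1.7180 = -1022.8611 kJ
dG = 230.3870 + 1022.8611 = 1253.2481 kJ (non-spontaneous)

dG = 1253.2481 kJ, non-spontaneous


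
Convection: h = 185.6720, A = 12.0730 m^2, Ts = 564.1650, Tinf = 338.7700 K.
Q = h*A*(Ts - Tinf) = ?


dT = 225.3950 K
Q = 185.6720 * 12.0730 * 225.3950 = 505249.5017 W

505249.5017 W


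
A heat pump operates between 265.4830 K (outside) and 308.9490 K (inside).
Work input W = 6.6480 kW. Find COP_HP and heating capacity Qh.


COP = 308.9490 / 43.4660 = 7.1078
Qh = 7.1078 * 6.6480 = 47.2529 kW

COP = 7.1078, Qh = 47.2529 kW


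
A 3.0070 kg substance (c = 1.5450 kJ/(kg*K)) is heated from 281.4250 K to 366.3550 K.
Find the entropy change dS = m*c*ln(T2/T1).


T2/T1 = 1.3018
ln(T2/T1) = 0.2637
dS = 3.0070 * 1.5450 * 0.2637 = 1.2253 kJ/K

1.2253 kJ/K


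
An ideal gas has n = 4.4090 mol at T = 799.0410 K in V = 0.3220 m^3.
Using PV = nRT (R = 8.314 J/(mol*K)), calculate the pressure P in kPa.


P = nRT/V = 4.4090 * 8.314 * 799.0410 / 0.3220
= 29289.9873 / 0.3220 = 90962.6934 Pa = 90.9627 kPa

90.9627 kPa


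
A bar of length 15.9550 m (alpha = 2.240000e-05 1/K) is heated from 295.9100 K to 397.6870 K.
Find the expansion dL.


dT = 101.7770 K
dL = 2.240000e-05 * 15.9550 * 101.7770 = 0.036374 m
L_final = 15.991374 m

dL = 0.036374 m


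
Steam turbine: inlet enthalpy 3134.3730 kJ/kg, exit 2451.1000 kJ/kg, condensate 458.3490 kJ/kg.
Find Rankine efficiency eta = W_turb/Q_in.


W = 683.2730 kJ/kg
Q_in = 2676.0240 kJ/kg
eta = 0.2553 = 25.5331%

eta = 25.5331%


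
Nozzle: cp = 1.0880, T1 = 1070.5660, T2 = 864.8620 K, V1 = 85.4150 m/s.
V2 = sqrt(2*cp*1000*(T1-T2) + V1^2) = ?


dT = 205.7040 K
2*cp*1000*dT = 447611.9040
V1^2 = 7295.7222
V2 = sqrt(454907.6262) = 674.4684 m/s

674.4684 m/s


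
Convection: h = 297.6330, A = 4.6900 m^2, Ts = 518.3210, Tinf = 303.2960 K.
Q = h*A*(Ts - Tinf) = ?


dT = 215.0250 K
Q = 297.6330 * 4.6900 * 215.0250 = 300153.1330 W

300153.1330 W


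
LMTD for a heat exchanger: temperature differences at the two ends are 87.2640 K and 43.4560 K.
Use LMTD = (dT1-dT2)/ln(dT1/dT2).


dT1/dT2 = 2.0081
ln(dT1/dT2) = 0.6972
LMTD = 43.8080 / 0.6972 = 62.8352 K

62.8352 K


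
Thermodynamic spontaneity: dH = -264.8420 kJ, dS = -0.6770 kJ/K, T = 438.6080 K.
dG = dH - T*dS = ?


T*dS = 438.6080 * -0.6770 = -296.9376 kJ
dG = -264.8420 + 296.9376 = 32.0956 kJ (non-spontaneous)

dG = 32.0956 kJ, non-spontaneous


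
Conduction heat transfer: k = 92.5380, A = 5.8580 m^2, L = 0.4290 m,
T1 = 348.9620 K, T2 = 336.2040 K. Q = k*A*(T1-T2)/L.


dT = 12.7580 K
Q = 92.5380 * 5.8580 * 12.7580 / 0.4290 = 16121.1041 W

16121.1041 W


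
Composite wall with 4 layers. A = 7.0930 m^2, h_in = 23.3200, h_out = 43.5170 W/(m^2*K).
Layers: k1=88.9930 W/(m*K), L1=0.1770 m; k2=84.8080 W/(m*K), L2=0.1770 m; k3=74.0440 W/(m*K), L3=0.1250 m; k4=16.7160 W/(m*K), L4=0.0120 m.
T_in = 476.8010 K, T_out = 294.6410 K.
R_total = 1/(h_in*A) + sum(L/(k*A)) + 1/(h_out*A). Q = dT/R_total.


R_conv_in = 1/(23.3200*7.0930) = 0.0060
R_1 = 0.1770/(88.9930*7.0930) = 0.0003
R_2 = 0.1770/(84.8080*7.0930) = 0.0003
R_3 = 0.1250/(74.0440*7.0930) = 0.0002
R_4 = 0.0120/(16.7160*7.0930) = 0.0001
R_conv_out = 1/(43.5170*7.0930) = 0.0032
R_total = 0.0102 K/W
Q = 182.1600 / 0.0102 = 17860.1516 W

R_total = 0.0102 K/W, Q = 17860.1516 W


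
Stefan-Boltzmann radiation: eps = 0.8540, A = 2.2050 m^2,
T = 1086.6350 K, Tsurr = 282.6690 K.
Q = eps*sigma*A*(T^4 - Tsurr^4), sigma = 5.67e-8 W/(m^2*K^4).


T^4 = 1.3942e+12
Tsurr^4 = 6.3843e+09
Q = 0.8540 * 5.67e-8 * 2.2050 * 1.3878e+12 = 148180.4965 W

148180.4965 W


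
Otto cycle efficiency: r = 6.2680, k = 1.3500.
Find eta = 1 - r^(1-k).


r^(k-1) = 1.9011
eta = 1 - 1/1.9011 = 0.4740 = 47.3977%

47.3977%


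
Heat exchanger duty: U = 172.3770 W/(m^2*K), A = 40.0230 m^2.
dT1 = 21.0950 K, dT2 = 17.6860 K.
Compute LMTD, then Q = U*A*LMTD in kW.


LMTD = 19.3405 K
Q = 172.3770 * 40.0230 * 19.3405 = 133430.6466 W = 133.4306 kW

133.4306 kW


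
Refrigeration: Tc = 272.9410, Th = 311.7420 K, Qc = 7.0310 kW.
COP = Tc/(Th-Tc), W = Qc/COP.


COP = 272.9410 / 38.8010 = 7.0344
W = 7.0310 / 7.0344 = 0.9995 kW

COP = 7.0344, W = 0.9995 kW


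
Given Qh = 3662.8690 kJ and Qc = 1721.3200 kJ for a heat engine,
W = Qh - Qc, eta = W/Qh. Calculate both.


W = 3662.8690 - 1721.3200 = 1941.5490 kJ
eta = 1941.5490 / 3662.8690 = 0.5301 = 53.0062%

W = 1941.5490 kJ, eta = 53.0062%


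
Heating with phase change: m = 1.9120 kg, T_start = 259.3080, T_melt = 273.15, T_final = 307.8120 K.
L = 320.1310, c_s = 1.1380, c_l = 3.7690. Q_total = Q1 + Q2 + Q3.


Q1 (sensible, solid) = 1.9120 * 1.1380 * 13.8420 = 30.1182 kJ
Q2 (latent) = 1.9120 * 320.1310 = 612.0905 kJ
Q3 (sensible, liquid) = 1.9120 * 3.7690 * 34.6620 = 249.7857 kJ
Q_total = 891.9944 kJ

891.9944 kJ


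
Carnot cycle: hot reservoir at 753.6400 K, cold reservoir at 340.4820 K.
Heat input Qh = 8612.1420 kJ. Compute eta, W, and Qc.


eta = 1 - 340.4820/753.6400 = 0.5482
W = 0.5482 * 8612.1420 = 4721.3197 kJ
Qc = 8612.1420 - 4721.3197 = 3890.8223 kJ

eta = 54.8217%, W = 4721.3197 kJ, Qc = 3890.8223 kJ


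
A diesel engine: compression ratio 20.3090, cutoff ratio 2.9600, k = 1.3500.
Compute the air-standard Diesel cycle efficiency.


r^(k-1) = 2.8687
rc^k = 4.3276
eta = 0.5616 = 56.1625%

56.1625%


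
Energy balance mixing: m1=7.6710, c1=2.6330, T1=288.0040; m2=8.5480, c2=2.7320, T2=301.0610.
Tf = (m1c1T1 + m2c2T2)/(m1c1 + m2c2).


num = 12847.7493
den = 43.5509
Tf = 295.0055 K

295.0055 K


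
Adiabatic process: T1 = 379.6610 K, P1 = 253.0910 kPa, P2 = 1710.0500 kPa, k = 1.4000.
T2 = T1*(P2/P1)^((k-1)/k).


(k-1)/k = 0.2857
(P2/P1)^exp = 1.7261
T2 = 379.6610 * 1.7261 = 655.3334 K

655.3334 K


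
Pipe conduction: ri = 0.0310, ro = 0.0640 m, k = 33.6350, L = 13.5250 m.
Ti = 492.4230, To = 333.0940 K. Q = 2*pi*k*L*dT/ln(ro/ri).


dT = 159.3290 K
ln(ro/ri) = 0.7249
Q = 2*pi*33.6350*13.5250*159.3290 / 0.7249 = 628243.1671 W

628243.1671 W


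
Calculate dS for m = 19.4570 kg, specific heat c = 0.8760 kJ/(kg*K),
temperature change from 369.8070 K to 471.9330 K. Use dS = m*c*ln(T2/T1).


T2/T1 = 1.2762
ln(T2/T1) = 0.2439
dS = 19.4570 * 0.8760 * 0.2439 = 4.1564 kJ/K

4.1564 kJ/K


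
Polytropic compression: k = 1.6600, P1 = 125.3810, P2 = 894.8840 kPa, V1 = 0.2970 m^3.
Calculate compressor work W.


(k-1)/k = 0.3976
(P2/P1)^exp = 2.1845
W = 2.5152 * 125.3810 * 0.2970 * (2.1845 - 1) = 110.9423 kJ

110.9423 kJ


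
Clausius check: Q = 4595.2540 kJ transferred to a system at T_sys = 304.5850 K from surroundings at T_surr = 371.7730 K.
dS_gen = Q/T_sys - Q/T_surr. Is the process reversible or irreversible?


dS_sys = 4595.2540/304.5850 = 15.0869 kJ/K
dS_surr = -4595.2540/371.7730 = -12.3604 kJ/K
dS_gen = 15.0869 - 12.3604 = 2.7266 kJ/K (irreversible)

dS_gen = 2.7266 kJ/K, irreversible


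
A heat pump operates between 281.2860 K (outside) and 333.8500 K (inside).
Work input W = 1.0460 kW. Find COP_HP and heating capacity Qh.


COP = 333.8500 / 52.5640 = 6.3513
Qh = 6.3513 * 1.0460 = 6.6435 kW

COP = 6.3513, Qh = 6.6435 kW


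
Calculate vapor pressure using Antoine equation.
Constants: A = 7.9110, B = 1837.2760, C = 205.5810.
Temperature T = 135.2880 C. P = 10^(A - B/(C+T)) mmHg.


C+T = 340.8690
B/(C+T) = 5.3900
log10(P) = 7.9110 - 5.3900 = 2.5210
P = 10^2.5210 = 331.9122 mmHg

331.9122 mmHg


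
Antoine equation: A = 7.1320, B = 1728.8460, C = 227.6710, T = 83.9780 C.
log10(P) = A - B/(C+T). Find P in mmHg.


C+T = 311.6490
B/(C+T) = 5.5474
log10(P) = 7.1320 - 5.5474 = 1.5846
P = 10^1.5846 = 38.4225 mmHg

38.4225 mmHg


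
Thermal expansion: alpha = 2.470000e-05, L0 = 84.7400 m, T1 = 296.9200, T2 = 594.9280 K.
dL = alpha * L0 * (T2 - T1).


dT = 298.0080 K
dL = 2.470000e-05 * 84.7400 * 298.0080 = 0.623754 m
L_final = 85.363754 m

dL = 0.623754 m


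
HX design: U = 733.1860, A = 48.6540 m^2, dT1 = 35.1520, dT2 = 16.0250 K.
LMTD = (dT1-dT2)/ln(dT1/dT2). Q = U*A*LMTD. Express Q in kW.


LMTD = 24.3491 K
Q = 733.1860 * 48.6540 * 24.3491 = 868592.2702 W = 868.5923 kW

868.5923 kW


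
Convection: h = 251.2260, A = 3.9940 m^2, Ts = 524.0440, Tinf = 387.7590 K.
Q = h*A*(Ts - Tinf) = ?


dT = 136.2850 K
Q = 251.2260 * 3.9940 * 136.2850 = 136747.9116 W

136747.9116 W


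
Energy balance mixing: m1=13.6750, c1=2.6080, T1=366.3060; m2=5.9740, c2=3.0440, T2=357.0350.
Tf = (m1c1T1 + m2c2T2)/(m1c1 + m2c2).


num = 19556.7138
den = 53.8493
Tf = 363.1752 K

363.1752 K


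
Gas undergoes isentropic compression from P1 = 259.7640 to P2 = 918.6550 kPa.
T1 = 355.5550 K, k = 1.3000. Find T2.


(k-1)/k = 0.2308
(P2/P1)^exp = 1.3384
T2 = 355.5550 * 1.3384 = 475.8835 K

475.8835 K


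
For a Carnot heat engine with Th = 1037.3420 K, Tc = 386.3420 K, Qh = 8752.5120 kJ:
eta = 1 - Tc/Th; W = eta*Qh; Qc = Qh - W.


eta = 1 - 386.3420/1037.3420 = 0.6276
W = 0.6276 * 8752.5120 = 5492.7741 kJ
Qc = 8752.5120 - 5492.7741 = 3259.7379 kJ

eta = 62.7565%, W = 5492.7741 kJ, Qc = 3259.7379 kJ


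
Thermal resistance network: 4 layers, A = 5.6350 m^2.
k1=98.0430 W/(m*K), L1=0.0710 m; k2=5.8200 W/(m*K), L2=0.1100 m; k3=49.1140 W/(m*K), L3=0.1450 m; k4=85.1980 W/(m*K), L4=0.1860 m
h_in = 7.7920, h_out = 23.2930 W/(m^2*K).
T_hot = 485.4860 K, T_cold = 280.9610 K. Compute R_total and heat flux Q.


R_conv_in = 1/(7.7920*5.6350) = 0.0228
R_1 = 0.0710/(98.0430*5.6350) = 0.0001
R_2 = 0.1100/(5.8200*5.6350) = 0.0034
R_3 = 0.1450/(49.1140*5.6350) = 0.0005
R_4 = 0.1860/(85.1980*5.6350) = 0.0004
R_conv_out = 1/(23.2930*5.6350) = 0.0076
R_total = 0.0348 K/W
Q = 204.5250 / 0.0348 = 5879.2512 W

R_total = 0.0348 K/W, Q = 5879.2512 W


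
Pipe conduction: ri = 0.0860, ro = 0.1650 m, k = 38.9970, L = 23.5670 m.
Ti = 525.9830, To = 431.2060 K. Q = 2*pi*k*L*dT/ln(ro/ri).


dT = 94.7770 K
ln(ro/ri) = 0.6516
Q = 2*pi*38.9970*23.5670*94.7770 / 0.6516 = 839921.0495 W

839921.0495 W


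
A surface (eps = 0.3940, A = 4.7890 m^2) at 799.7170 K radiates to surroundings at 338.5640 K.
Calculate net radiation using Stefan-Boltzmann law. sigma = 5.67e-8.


T^4 = 4.0902e+11
Tsurr^4 = 1.3139e+10
Q = 0.3940 * 5.67e-8 * 4.7890 * 3.9588e+11 = 42353.5232 W

42353.5232 W


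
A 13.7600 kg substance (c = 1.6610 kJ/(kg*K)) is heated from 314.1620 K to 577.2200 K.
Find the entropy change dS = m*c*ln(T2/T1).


T2/T1 = 1.8373
ln(T2/T1) = 0.6083
dS = 13.7600 * 1.6610 * 0.6083 = 13.9033 kJ/K

13.9033 kJ/K


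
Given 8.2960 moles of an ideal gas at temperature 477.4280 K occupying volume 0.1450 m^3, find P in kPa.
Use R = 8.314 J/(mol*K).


P = nRT/V = 8.2960 * 8.314 * 477.4280 / 0.1450
= 32929.6147 / 0.1450 = 227100.7911 Pa = 227.1008 kPa

227.1008 kPa


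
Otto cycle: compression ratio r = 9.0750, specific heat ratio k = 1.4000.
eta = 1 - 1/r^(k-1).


r^(k-1) = 2.4162
eta = 1 - 1/2.4162 = 0.5861 = 58.6132%

58.6132%


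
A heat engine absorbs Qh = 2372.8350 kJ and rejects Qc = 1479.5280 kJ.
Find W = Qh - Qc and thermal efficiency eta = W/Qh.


W = 2372.8350 - 1479.5280 = 893.3070 kJ
eta = 893.3070 / 2372.8350 = 0.3765 = 37.6472%

W = 893.3070 kJ, eta = 37.6472%


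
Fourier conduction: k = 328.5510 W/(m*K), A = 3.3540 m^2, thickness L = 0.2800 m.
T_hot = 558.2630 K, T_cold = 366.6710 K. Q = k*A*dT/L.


dT = 191.5920 K
Q = 328.5510 * 3.3540 * 191.5920 / 0.2800 = 754024.0381 W

754024.0381 W


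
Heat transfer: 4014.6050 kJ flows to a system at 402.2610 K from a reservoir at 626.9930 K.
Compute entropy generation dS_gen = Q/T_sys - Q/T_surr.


dS_sys = 4014.6050/402.2610 = 9.9801 kJ/K
dS_surr = -4014.6050/626.9930 = -6.4030 kJ/K
dS_gen = 9.9801 - 6.4030 = 3.5771 kJ/K (irreversible)

dS_gen = 3.5771 kJ/K, irreversible


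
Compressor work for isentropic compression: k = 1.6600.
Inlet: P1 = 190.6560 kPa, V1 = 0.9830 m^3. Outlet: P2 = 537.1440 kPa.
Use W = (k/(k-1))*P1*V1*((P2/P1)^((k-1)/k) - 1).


(k-1)/k = 0.3976
(P2/P1)^exp = 1.5096
W = 2.5152 * 190.6560 * 0.9830 * (1.5096 - 1) = 240.1976 kJ

240.1976 kJ


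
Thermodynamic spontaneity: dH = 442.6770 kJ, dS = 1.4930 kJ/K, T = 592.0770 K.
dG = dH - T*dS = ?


T*dS = 592.0770 * 1.4930 = 883.9710 kJ
dG = 442.6770 - 883.9710 = -441.2940 kJ (spontaneous)

dG = -441.2940 kJ, spontaneous


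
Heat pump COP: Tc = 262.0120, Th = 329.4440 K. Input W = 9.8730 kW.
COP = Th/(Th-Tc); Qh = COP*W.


COP = 329.4440 / 67.4320 = 4.8856
Qh = 4.8856 * 9.8730 = 48.2353 kW

COP = 4.8856, Qh = 48.2353 kW


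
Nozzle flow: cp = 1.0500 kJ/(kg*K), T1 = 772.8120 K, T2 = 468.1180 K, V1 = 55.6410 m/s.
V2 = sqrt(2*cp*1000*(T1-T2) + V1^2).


dT = 304.6940 K
2*cp*1000*dT = 639857.4000
V1^2 = 3095.9209
V2 = sqrt(642953.3209) = 801.8437 m/s

801.8437 m/s


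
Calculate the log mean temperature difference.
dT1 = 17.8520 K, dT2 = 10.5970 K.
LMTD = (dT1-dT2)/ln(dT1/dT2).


dT1/dT2 = 1.6846
ln(dT1/dT2) = 0.5215
LMTD = 7.2550 / 0.5215 = 13.9106 K

13.9106 K


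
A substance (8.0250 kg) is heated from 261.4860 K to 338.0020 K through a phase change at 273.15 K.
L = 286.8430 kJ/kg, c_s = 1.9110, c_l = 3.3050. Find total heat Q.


Q1 (sensible, solid) = 8.0250 * 1.9110 * 11.6640 = 178.8765 kJ
Q2 (latent) = 8.0250 * 286.8430 = 2301.9151 kJ
Q3 (sensible, liquid) = 8.0250 * 3.3050 * 64.8520 = 1720.0453 kJ
Q_total = 4200.8368 kJ

4200.8368 kJ


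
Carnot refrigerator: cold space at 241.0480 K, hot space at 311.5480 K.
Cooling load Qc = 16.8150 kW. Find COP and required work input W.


COP = 241.0480 / 70.5000 = 3.4191
W = 16.8150 / 3.4191 = 4.9179 kW

COP = 3.4191, W = 4.9179 kW


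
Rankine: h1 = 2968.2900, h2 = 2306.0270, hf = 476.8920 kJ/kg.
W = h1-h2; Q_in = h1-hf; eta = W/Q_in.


W = 662.2630 kJ/kg
Q_in = 2491.3980 kJ/kg
eta = 0.2658 = 26.5820%

eta = 26.5820%


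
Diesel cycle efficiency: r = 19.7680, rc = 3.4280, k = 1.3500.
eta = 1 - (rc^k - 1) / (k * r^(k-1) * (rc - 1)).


r^(k-1) = 2.8418
rc^k = 5.2760
eta = 0.5409 = 54.0941%

54.0941%


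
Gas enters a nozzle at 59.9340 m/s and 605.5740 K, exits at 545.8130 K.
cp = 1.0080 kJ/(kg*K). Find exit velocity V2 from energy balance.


dT = 59.7610 K
2*cp*1000*dT = 120478.1760
V1^2 = 3592.0844
V2 = sqrt(124070.2604) = 352.2361 m/s

352.2361 m/s


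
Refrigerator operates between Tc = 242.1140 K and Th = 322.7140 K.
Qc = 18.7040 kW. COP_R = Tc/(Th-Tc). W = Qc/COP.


COP = 242.1140 / 80.6000 = 3.0039
W = 18.7040 / 3.0039 = 6.2266 kW

COP = 3.0039, W = 6.2266 kW


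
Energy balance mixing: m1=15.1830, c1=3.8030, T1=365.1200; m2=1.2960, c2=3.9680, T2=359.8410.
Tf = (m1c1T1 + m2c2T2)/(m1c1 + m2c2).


num = 22932.8677
den = 62.8835
Tf = 364.6883 K

364.6883 K


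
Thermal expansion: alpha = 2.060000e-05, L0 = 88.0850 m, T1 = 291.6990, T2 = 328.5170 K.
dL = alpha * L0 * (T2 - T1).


dT = 36.8180 K
dL = 2.060000e-05 * 88.0850 * 36.8180 = 0.066808 m
L_final = 88.151808 m

dL = 0.066808 m


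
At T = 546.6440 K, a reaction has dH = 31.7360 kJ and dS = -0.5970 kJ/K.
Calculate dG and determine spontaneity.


T*dS = 546.6440 * -0.5970 = -326.3465 kJ
dG = 31.7360 + 326.3465 = 358.0825 kJ (non-spontaneous)

dG = 358.0825 kJ, non-spontaneous


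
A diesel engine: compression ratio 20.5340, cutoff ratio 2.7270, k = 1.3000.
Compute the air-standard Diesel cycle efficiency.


r^(k-1) = 2.4760
rc^k = 3.6846
eta = 0.5170 = 51.7050%

51.7050%


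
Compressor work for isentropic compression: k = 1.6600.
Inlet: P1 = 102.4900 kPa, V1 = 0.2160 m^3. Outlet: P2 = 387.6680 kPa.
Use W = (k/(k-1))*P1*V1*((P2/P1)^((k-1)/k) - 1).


(k-1)/k = 0.3976
(P2/P1)^exp = 1.6971
W = 2.5152 * 102.4900 * 0.2160 * (1.6971 - 1) = 38.8171 kJ

38.8171 kJ


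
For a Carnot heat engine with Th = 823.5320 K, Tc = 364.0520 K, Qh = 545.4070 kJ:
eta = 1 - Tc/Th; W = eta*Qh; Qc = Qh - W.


eta = 1 - 364.0520/823.5320 = 0.5579
W = 0.5579 * 545.4070 = 304.3034 kJ
Qc = 545.4070 - 304.3034 = 241.1036 kJ

eta = 55.7938%, W = 304.3034 kJ, Qc = 241.1036 kJ


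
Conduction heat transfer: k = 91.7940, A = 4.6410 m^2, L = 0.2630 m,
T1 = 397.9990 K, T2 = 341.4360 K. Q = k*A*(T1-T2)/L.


dT = 56.5630 K
Q = 91.7940 * 4.6410 * 56.5630 / 0.2630 = 91622.5871 W

91622.5871 W


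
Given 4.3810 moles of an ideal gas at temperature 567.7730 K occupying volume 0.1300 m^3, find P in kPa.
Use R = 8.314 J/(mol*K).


P = nRT/V = 4.3810 * 8.314 * 567.7730 / 0.1300
= 20680.3559 / 0.1300 = 159079.6611 Pa = 159.0797 kPa

159.0797 kPa
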